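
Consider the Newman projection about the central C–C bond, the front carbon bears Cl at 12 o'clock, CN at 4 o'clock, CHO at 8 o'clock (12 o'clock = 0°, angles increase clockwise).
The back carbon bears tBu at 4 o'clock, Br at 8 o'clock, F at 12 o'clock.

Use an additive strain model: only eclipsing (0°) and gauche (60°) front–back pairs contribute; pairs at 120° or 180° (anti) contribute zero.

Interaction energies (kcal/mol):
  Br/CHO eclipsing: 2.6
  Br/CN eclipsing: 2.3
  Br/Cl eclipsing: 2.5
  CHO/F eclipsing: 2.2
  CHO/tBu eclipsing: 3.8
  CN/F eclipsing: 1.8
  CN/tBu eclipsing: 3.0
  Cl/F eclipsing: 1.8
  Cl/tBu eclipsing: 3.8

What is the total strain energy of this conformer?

7.4 kcal/mol

This conformer (eclipsed): Cl(0°)/F(0°) eclipsed 1.8; CN(120°)/tBu(120°) eclipsed 3.0; CHO(240°)/Br(240°) eclipsed 2.6 → 7.4 kcal/mol.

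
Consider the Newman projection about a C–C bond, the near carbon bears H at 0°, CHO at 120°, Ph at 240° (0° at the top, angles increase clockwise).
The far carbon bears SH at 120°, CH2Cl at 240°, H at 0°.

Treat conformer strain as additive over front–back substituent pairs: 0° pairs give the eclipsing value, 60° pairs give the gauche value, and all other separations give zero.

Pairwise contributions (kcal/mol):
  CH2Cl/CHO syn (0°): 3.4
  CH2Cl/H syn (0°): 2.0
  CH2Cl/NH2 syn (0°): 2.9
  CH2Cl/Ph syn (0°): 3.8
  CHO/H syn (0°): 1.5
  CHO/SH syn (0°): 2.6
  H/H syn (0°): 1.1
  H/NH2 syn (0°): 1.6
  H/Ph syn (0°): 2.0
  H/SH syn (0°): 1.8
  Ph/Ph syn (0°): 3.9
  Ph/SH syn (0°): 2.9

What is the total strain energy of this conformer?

This conformer (eclipsed): H–H eclipsed, CHO–SH eclipsed, Ph–CH2Cl eclipsed; 1.1 + 2.6 + 3.8 = 7.5 kcal/mol.

7.5 kcal/mol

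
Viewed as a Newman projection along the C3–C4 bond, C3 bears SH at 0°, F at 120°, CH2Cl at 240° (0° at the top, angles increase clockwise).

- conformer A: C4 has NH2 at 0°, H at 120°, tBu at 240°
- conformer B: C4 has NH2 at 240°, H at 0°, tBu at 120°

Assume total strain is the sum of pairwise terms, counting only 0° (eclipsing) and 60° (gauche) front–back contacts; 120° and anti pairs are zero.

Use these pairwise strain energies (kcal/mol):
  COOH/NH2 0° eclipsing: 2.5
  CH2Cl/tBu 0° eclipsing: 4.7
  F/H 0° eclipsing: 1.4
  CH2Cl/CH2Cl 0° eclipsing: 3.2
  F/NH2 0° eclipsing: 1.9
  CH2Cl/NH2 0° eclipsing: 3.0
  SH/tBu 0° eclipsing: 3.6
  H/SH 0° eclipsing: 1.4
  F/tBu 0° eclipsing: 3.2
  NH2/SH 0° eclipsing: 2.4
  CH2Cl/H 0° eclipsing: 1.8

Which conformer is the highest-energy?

A

A (eclipsed): SH(0°)/NH2(0°) eclipsed 2.4; F(120°)/H(120°) eclipsed 1.4; CH2Cl(240°)/tBu(240°) eclipsed 4.7 → 8.5 kcal/mol.
B (eclipsed): SH(0°)/H(0°) eclipsed 1.4; F(120°)/tBu(120°) eclipsed 3.2; CH2Cl(240°)/NH2(240°) eclipsed 3.0 → 7.6 kcal/mol.
A has the highest total (8.5 kcal/mol).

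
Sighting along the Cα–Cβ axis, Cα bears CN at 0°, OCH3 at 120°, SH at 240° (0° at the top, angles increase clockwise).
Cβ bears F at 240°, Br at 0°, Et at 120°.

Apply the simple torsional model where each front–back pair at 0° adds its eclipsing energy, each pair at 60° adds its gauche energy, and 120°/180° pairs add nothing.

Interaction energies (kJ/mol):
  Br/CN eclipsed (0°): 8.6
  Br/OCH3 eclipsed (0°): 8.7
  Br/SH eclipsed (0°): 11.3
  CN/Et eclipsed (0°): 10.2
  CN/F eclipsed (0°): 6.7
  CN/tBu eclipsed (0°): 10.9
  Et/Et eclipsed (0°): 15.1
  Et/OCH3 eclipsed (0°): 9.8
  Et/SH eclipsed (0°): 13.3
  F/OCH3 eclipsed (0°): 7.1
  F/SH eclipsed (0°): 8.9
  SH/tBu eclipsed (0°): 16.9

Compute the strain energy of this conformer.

27.3 kJ/mol

This conformer is eclipsed. CN at 0° is eclipsed with Br at 0° (8.6); OCH3 at 120° is eclipsed with Et at 120° (9.8); SH at 240° is eclipsed with F at 240° (8.9). Total 27.3 kJ/mol.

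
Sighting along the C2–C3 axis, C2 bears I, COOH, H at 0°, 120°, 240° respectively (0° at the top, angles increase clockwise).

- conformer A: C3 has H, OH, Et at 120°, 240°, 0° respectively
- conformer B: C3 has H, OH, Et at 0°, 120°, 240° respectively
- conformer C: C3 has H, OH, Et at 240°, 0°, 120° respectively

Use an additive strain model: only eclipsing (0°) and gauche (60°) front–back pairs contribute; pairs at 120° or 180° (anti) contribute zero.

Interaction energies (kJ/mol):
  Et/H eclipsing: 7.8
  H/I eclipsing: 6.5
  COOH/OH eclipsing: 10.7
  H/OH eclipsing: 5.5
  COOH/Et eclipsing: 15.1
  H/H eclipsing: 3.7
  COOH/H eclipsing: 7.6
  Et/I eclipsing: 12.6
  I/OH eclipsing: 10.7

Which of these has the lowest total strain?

A (eclipsed): I(0°)/Et(0°) eclipsed 12.6; COOH(120°)/H(120°) eclipsed 7.6; H(240°)/OH(240°) eclipsed 5.5 → 25.7 kJ/mol.
B (eclipsed): I(0°)/H(0°) eclipsed 6.5; COOH(120°)/OH(120°) eclipsed 10.7; H(240°)/Et(240°) eclipsed 7.8 → 25.0 kJ/mol.
C (eclipsed): I(0°)/OH(0°) eclipsed 10.7; COOH(120°)/Et(120°) eclipsed 15.1; H(240°)/H(240°) eclipsed 3.7 → 29.5 kJ/mol.
B has the lowest total (25.0 kJ/mol).

B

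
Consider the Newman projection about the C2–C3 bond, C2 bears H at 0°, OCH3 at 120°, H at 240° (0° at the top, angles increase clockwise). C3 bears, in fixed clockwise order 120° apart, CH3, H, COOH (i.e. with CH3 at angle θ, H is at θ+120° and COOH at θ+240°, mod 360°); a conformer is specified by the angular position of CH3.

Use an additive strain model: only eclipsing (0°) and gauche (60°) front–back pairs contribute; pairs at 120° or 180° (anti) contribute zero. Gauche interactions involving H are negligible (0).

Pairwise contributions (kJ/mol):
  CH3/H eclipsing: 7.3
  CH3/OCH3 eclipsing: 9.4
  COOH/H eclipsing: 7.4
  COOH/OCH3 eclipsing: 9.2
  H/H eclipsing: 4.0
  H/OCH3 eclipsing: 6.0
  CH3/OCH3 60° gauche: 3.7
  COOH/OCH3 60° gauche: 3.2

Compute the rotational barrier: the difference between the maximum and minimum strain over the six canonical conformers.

17.6 kJ/mol

CH3 at 0° (eclipsed): H–CH3 eclipsed, OCH3–H eclipsed, H–COOH eclipsed; 7.3 + 6.0 + 7.4 = 20.7 kJ/mol.
CH3 at 60° (staggered): OCH3–CH3 gauche; 3.7 = 3.7 kJ/mol.
CH3 at 120° (eclipsed): H–COOH eclipsed, OCH3–CH3 eclipsed, H–H eclipsed; 7.4 + 9.4 + 4.0 = 20.8 kJ/mol.
CH3 at 180° (staggered): OCH3–CH3 gauche, OCH3–COOH gauche; 3.7 + 3.2 = 6.9 kJ/mol.
CH3 at 240° (eclipsed): H–H eclipsed, OCH3–COOH eclipsed, H–CH3 eclipsed; 4.0 + 9.2 + 7.3 = 20.5 kJ/mol.
CH3 at 300° (staggered): OCH3–COOH gauche; 3.2 = 3.2 kJ/mol.
Max at 120° (20.8 kJ/mol), min at 300° (3.2 kJ/mol); barrier = 17.6 kJ/mol.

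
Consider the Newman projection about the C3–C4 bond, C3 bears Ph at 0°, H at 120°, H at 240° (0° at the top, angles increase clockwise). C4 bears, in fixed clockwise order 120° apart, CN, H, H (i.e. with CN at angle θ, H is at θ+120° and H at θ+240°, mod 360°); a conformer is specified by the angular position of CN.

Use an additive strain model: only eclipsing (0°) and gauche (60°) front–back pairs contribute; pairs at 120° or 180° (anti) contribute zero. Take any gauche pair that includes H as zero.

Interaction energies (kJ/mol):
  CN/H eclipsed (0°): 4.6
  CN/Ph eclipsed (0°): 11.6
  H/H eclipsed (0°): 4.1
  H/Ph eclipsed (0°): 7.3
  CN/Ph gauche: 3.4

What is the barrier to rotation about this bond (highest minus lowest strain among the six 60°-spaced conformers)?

19.8 kJ/mol

CN at 0° (eclipsed): Ph–CN eclipsed, H–H eclipsed, H–H eclipsed; 11.6 + 4.1 + 4.1 = 19.8 kJ/mol.
CN at 60° (staggered): Ph–CN gauche; 3.4 = 3.4 kJ/mol.
CN at 120° (eclipsed): Ph–H eclipsed, H–CN eclipsed, H–H eclipsed; 7.3 + 4.6 + 4.1 = 16.0 kJ/mol.
CN at 180° (staggered): no non-H gauche contacts → 0.0 kJ/mol.
CN at 240° (eclipsed): Ph–H eclipsed, H–H eclipsed, H–CN eclipsed; 7.3 + 4.1 + 4.6 = 16.0 kJ/mol.
CN at 300° (staggered): Ph–CN gauche; 3.4 = 3.4 kJ/mol.
Max at 0° (19.8 kJ/mol), min at 180° (0.0 kJ/mol); barrier = 19.8 kJ/mol.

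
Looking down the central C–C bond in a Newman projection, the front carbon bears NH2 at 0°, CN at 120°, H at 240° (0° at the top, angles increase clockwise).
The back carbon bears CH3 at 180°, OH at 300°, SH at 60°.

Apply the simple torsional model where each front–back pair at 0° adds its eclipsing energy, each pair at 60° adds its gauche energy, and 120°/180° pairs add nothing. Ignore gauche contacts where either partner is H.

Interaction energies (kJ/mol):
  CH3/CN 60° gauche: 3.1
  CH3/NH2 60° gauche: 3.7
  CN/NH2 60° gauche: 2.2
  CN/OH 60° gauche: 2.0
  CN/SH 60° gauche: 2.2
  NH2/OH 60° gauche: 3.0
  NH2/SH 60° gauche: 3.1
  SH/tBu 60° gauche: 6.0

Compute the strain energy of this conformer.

This conformer (staggered): NH2(0°)/OH(300°) gauche 3.0; NH2(0°)/SH(60°) gauche 3.1; CN(120°)/CH3(180°) gauche 3.1; CN(120°)/SH(60°) gauche 2.2 → 11.4 kJ/mol.

11.4 kJ/mol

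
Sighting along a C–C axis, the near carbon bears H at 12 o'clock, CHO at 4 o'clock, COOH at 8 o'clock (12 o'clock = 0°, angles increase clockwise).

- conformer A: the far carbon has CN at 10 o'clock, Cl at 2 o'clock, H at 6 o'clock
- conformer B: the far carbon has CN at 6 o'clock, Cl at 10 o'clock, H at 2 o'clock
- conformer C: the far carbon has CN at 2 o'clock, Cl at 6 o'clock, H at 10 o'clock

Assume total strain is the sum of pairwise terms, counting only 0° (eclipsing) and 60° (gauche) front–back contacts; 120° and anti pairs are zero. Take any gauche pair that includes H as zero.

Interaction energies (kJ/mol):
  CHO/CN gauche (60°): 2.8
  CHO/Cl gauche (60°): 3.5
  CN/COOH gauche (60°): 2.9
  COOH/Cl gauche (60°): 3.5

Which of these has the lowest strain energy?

A

A (staggered): CHO(120°)/Cl(60°) gauche 3.5; COOH(240°)/CN(300°) gauche 2.9 → 6.4 kJ/mol.
B (staggered): CHO(120°)/CN(180°) gauche 2.8; COOH(240°)/CN(180°) gauche 2.9; COOH(240°)/Cl(300°) gauche 3.5 → 9.2 kJ/mol.
C (staggered): CHO(120°)/CN(60°) gauche 2.8; CHO(120°)/Cl(180°) gauche 3.5; COOH(240°)/Cl(180°) gauche 3.5 → 9.8 kJ/mol.
A has the lowest total (6.4 kJ/mol).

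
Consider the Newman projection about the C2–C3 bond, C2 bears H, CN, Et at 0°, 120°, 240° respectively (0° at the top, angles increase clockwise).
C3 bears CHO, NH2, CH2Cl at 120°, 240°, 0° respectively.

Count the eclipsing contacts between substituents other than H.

Non-H eclipsing pairs: CN(120°)/CHO(120°); Et(240°)/NH2(240°) — 2 interactions.

2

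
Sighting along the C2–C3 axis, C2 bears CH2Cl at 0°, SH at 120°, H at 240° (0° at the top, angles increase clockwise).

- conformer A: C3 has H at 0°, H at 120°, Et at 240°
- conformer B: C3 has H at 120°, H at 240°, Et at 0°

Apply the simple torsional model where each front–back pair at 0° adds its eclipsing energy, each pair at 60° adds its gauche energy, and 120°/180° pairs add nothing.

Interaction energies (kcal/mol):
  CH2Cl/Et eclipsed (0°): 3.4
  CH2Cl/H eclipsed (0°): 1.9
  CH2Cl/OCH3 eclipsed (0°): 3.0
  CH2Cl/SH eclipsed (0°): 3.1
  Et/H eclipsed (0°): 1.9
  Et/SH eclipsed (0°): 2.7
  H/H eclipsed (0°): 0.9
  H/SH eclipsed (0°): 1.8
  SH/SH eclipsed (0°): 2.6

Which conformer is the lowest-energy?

A

A (eclipsed): CH2Cl–H eclipsed, SH–H eclipsed, H–Et eclipsed; 1.9 + 1.8 + 1.9 = 5.6 kcal/mol.
B (eclipsed): CH2Cl–Et eclipsed, SH–H eclipsed, H–H eclipsed; 3.4 + 1.8 + 0.9 = 6.1 kcal/mol.
A has the lowest total (5.6 kcal/mol).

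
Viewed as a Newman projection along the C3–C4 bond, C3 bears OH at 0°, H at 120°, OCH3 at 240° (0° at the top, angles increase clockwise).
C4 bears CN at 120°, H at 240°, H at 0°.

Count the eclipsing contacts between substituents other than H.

Every eclipsing pair involves H, so the count is 0.

0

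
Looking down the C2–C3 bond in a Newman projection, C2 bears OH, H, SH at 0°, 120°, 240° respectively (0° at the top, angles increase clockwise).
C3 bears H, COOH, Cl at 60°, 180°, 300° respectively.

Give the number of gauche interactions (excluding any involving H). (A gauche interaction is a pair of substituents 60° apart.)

3

Non-H gauche pairs: OH(0°)/Cl(300°); SH(240°)/COOH(180°); SH(240°)/Cl(300°) — 3 interactions.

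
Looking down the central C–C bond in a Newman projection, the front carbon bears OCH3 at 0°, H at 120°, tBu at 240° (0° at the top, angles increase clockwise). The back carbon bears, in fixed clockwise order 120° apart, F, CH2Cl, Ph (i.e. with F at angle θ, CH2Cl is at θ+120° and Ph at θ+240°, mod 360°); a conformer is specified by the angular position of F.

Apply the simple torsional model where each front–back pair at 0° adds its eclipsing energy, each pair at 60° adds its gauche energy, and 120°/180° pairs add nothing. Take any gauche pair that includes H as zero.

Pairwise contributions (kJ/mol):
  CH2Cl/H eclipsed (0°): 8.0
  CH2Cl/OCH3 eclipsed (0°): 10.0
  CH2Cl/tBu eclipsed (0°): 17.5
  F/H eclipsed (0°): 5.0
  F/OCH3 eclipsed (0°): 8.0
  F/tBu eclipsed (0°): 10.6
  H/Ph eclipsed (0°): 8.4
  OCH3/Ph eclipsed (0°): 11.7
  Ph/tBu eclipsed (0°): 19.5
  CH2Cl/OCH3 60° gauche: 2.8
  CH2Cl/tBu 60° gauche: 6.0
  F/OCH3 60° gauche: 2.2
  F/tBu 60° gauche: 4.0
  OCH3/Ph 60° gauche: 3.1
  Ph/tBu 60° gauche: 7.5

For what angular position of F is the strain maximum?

F at 0° is eclipsed. OCH3 at 0° is eclipsed with F at 0° (8.0); H at 120° is eclipsed with CH2Cl at 120° (8.0); tBu at 240° is eclipsed with Ph at 240° (19.5). Total 35.5 kJ/mol.
F at 60° is staggered. OCH3 at 0° is gauche with F at 60° (2.2); OCH3 at 0° is gauche with Ph at 300° (3.1); tBu at 240° is gauche with CH2Cl at 180° (6.0); tBu at 240° is gauche with Ph at 300° (7.5). Total 18.8 kJ/mol.
F at 120° is eclipsed. OCH3 at 0° is eclipsed with Ph at 0° (11.7); H at 120° is eclipsed with F at 120° (5.0); tBu at 240° is eclipsed with CH2Cl at 240° (17.5). Total 34.2 kJ/mol.
F at 180° is staggered. OCH3 at 0° is gauche with CH2Cl at 300° (2.8); OCH3 at 0° is gauche with Ph at 60° (3.1); tBu at 240° is gauche with F at 180° (4.0); tBu at 240° is gauche with CH2Cl at 300° (6.0). Total 15.9 kJ/mol.
F at 240° is eclipsed. OCH3 at 0° is eclipsed with CH2Cl at 0° (10.0); H at 120° is eclipsed with Ph at 120° (8.4); tBu at 240° is eclipsed with F at 240° (10.6). Total 29.0 kJ/mol.
F at 300° is staggered. OCH3 at 0° is gauche with F at 300° (2.2); OCH3 at 0° is gauche with CH2Cl at 60° (2.8); tBu at 240° is gauche with F at 300° (4.0); tBu at 240° is gauche with Ph at 180° (7.5). Total 16.5 kJ/mol.
The maximum (35.5 kJ/mol) occurs with F at 0°.

0°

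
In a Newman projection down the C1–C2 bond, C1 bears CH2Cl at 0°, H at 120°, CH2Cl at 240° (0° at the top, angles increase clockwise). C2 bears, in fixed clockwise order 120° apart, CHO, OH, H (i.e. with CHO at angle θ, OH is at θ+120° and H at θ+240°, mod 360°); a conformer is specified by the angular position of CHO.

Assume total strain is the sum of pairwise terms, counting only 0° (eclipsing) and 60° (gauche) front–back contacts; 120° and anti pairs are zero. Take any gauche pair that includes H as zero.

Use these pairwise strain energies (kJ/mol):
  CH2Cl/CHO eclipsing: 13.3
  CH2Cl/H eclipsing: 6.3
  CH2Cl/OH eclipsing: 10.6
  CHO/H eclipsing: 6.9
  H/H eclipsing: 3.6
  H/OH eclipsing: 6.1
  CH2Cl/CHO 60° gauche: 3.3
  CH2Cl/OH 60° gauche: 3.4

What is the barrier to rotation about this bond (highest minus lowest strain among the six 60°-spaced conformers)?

CHO at 0° (eclipsed): CH2Cl(0°)/CHO(0°) eclipsed 13.3; H(120°)/OH(120°) eclipsed 6.1; CH2Cl(240°)/H(240°) eclipsed 6.3 → 25.7 kJ/mol.
CHO at 60° (staggered): CH2Cl(0°)/CHO(60°) gauche 3.3; CH2Cl(240°)/OH(180°) gauche 3.4 → 6.7 kJ/mol.
CHO at 120° (eclipsed): CH2Cl(0°)/H(0°) eclipsed 6.3; H(120°)/CHO(120°) eclipsed 6.9; CH2Cl(240°)/OH(240°) eclipsed 10.6 → 23.8 kJ/mol.
CHO at 180° (staggered): CH2Cl(0°)/OH(300°) gauche 3.4; CH2Cl(240°)/CHO(180°) gauche 3.3; CH2Cl(240°)/OH(300°) gauche 3.4 → 10.1 kJ/mol.
CHO at 240° (eclipsed): CH2Cl(0°)/OH(0°) eclipsed 10.6; H(120°)/H(120°) eclipsed 3.6; CH2Cl(240°)/CHO(240°) eclipsed 13.3 → 27.5 kJ/mol.
CHO at 300° (staggered): CH2Cl(0°)/CHO(300°) gauche 3.3; CH2Cl(0°)/OH(60°) gauche 3.4; CH2Cl(240°)/CHO(300°) gauche 3.3 → 10.0 kJ/mol.
Max at 240° (27.5 kJ/mol), min at 60° (6.7 kJ/mol); barrier = 20.8 kJ/mol.

20.8 kJ/mol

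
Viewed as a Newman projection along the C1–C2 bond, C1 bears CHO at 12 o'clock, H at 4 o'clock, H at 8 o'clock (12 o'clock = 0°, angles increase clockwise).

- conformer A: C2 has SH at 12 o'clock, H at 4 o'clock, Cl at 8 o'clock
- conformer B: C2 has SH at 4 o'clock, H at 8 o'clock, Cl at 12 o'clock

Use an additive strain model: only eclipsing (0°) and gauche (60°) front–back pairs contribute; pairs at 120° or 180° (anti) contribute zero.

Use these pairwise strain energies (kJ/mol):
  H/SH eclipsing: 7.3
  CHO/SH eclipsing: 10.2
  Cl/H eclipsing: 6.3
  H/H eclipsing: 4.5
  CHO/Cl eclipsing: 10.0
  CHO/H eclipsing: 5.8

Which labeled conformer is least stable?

B

A (eclipsed): CHO(0°)/SH(0°) eclipsed 10.2; H(120°)/H(120°) eclipsed 4.5; H(240°)/Cl(240°) eclipsed 6.3 → 21.0 kJ/mol.
B (eclipsed): CHO(0°)/Cl(0°) eclipsed 10.0; H(120°)/SH(120°) eclipsed 7.3; H(240°)/H(240°) eclipsed 4.5 → 21.8 kJ/mol.
B has the highest total (21.8 kJ/mol).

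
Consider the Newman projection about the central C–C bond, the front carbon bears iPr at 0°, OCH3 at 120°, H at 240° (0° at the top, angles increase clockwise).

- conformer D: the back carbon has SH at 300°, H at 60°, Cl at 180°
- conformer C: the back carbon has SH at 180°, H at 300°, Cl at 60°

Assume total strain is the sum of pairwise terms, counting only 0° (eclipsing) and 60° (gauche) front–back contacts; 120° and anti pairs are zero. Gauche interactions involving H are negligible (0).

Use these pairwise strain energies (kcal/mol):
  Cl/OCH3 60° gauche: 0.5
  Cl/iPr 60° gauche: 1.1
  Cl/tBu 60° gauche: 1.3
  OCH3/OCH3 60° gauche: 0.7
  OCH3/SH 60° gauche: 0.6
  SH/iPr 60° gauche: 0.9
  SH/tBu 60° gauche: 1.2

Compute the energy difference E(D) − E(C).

-0.8 kcal/mol

D is staggered. iPr at 0° is gauche with SH at 300° (0.9); OCH3 at 120° is gauche with Cl at 180° (0.5). Total 1.4 kcal/mol.
C is staggered. iPr at 0° is gauche with Cl at 60° (1.1); OCH3 at 120° is gauche with SH at 180° (0.6); OCH3 at 120° is gauche with Cl at 60° (0.5). Total 2.2 kcal/mol.
E(D) − E(C) = 1.4 − 2.2 = -0.8 kcal/mol.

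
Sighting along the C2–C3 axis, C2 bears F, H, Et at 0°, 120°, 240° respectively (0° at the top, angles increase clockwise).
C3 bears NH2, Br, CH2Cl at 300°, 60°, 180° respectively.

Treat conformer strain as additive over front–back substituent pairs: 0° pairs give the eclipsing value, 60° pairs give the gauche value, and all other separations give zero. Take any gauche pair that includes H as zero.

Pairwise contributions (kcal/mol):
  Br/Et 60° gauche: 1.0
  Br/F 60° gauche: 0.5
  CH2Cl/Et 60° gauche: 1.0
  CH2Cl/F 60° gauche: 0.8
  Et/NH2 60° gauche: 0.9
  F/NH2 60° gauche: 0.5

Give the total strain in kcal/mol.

2.9 kcal/mol

This conformer is staggered. F at 0° is gauche with NH2 at 300° (0.5); F at 0° is gauche with Br at 60° (0.5); Et at 240° is gauche with NH2 at 300° (0.9); Et at 240° is gauche with CH2Cl at 180° (1.0). Total 2.9 kcal/mol.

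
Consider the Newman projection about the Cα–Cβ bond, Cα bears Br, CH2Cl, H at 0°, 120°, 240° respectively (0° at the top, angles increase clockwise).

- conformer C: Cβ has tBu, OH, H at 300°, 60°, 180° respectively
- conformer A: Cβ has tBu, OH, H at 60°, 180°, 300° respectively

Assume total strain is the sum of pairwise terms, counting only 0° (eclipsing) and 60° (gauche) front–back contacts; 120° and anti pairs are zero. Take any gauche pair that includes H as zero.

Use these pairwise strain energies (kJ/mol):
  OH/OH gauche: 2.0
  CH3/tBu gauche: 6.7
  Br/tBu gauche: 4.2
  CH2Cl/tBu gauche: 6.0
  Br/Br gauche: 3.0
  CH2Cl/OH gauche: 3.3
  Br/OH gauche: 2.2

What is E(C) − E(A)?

C (staggered): Br–tBu gauche, Br–OH gauche, CH2Cl–OH gauche; 4.2 + 2.2 + 3.3 = 9.7 kJ/mol.
A (staggered): Br–tBu gauche, CH2Cl–tBu gauche, CH2Cl–OH gauche; 4.2 + 6.0 + 3.3 = 13.5 kJ/mol.
E(C) − E(A) = 9.7 − 13.5 = -3.8 kJ/mol.

-3.8 kJ/mol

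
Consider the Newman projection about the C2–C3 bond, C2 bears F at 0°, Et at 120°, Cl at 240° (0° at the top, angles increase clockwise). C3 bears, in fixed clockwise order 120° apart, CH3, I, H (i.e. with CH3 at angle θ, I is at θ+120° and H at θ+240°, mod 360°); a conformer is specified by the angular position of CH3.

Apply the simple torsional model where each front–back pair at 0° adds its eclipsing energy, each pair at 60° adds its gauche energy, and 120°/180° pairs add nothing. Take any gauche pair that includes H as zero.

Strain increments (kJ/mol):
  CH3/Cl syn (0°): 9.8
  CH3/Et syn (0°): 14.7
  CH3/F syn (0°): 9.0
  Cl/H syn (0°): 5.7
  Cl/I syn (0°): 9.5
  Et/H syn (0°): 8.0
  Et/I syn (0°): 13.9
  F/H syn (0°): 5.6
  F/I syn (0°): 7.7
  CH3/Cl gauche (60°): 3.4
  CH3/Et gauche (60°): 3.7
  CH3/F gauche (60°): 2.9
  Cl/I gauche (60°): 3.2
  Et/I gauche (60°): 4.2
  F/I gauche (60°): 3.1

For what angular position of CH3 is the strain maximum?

CH3 at 0° is eclipsed. F at 0° is eclipsed with CH3 at 0° (9.0); Et at 120° is eclipsed with I at 120° (13.9); Cl at 240° is eclipsed with H at 240° (5.7). Total 28.6 kJ/mol.
CH3 at 60° is staggered. F at 0° is gauche with CH3 at 60° (2.9); Et at 120° is gauche with CH3 at 60° (3.7); Et at 120° is gauche with I at 180° (4.2); Cl at 240° is gauche with I at 180° (3.2). Total 14.0 kJ/mol.
CH3 at 120° is eclipsed. F at 0° is eclipsed with H at 0° (5.6); Et at 120° is eclipsed with CH3 at 120° (14.7); Cl at 240° is eclipsed with I at 240° (9.5). Total 29.8 kJ/mol.
CH3 at 180° is staggered. F at 0° is gauche with I at 300° (3.1); Et at 120° is gauche with CH3 at 180° (3.7); Cl at 240° is gauche with CH3 at 180° (3.4); Cl at 240° is gauche with I at 300° (3.2). Total 13.4 kJ/mol.
CH3 at 240° is eclipsed. F at 0° is eclipsed with I at 0° (7.7); Et at 120° is eclipsed with H at 120° (8.0); Cl at 240° is eclipsed with CH3 at 240° (9.8). Total 25.5 kJ/mol.
CH3 at 300° is staggered. F at 0° is gauche with CH3 at 300° (2.9); F at 0° is gauche with I at 60° (3.1); Et at 120° is gauche with I at 60° (4.2); Cl at 240° is gauche with CH3 at 300° (3.4). Total 13.6 kJ/mol.
The maximum (29.8 kJ/mol) occurs with CH3 at 120°.

120°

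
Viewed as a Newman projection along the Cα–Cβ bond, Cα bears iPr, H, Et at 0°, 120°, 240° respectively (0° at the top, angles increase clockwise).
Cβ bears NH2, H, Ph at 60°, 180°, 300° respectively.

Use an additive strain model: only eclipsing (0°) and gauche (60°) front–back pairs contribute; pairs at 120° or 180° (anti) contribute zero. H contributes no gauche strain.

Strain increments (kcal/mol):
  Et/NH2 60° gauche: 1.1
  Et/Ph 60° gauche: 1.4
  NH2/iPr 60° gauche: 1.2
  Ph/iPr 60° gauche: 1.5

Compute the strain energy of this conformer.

This conformer (staggered): iPr(0°)/NH2(60°) gauche 1.2; iPr(0°)/Ph(300°) gauche 1.5; Et(240°)/Ph(300°) gauche 1.4 → 4.1 kcal/mol.

4.1 kcal/mol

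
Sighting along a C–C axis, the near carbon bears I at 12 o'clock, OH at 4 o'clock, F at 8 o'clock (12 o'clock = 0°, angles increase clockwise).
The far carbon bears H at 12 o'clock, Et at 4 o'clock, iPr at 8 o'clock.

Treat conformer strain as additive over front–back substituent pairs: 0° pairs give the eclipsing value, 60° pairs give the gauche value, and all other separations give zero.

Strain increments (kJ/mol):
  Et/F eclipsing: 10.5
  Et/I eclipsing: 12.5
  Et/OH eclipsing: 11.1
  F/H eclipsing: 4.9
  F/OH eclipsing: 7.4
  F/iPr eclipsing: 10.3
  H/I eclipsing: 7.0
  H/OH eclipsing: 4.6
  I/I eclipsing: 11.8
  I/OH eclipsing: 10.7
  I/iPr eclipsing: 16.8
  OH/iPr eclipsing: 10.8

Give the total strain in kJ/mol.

This conformer (eclipsed): I(0°)/H(0°) eclipsed 7.0; OH(120°)/Et(120°) eclipsed 11.1; F(240°)/iPr(240°) eclipsed 10.3 → 28.4 kJ/mol.

28.4 kJ/mol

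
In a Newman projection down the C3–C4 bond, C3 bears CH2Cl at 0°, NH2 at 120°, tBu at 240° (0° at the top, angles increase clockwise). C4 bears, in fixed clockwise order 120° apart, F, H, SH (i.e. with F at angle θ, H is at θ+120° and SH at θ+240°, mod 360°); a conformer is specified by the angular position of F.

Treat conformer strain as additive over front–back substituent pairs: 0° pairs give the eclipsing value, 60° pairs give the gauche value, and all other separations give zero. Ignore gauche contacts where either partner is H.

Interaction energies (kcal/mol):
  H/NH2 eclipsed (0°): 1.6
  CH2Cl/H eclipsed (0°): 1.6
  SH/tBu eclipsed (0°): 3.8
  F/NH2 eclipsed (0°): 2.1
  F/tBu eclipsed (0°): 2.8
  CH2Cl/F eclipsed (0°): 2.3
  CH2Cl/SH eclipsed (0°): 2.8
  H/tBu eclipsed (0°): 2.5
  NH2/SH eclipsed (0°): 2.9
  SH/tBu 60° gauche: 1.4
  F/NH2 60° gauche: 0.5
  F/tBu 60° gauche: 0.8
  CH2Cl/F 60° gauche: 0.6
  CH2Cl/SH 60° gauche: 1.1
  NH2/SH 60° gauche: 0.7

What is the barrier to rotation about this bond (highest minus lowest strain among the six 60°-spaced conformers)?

F at 0° (eclipsed): CH2Cl(0°)/F(0°) eclipsed 2.3; NH2(120°)/H(120°) eclipsed 1.6; tBu(240°)/SH(240°) eclipsed 3.8 → 7.7 kcal/mol.
F at 60° (staggered): CH2Cl(0°)/F(60°) gauche 0.6; CH2Cl(0°)/SH(300°) gauche 1.1; NH2(120°)/F(60°) gauche 0.5; tBu(240°)/SH(300°) gauche 1.4 → 3.6 kcal/mol.
F at 120° (eclipsed): CH2Cl(0°)/SH(0°) eclipsed 2.8; NH2(120°)/F(120°) eclipsed 2.1; tBu(240°)/H(240°) eclipsed 2.5 → 7.4 kcal/mol.
F at 180° (staggered): CH2Cl(0°)/SH(60°) gauche 1.1; NH2(120°)/F(180°) gauche 0.5; NH2(120°)/SH(60°) gauche 0.7; tBu(240°)/F(180°) gauche 0.8 → 3.1 kcal/mol.
F at 240° (eclipsed): CH2Cl(0°)/H(0°) eclipsed 1.6; NH2(120°)/SH(120°) eclipsed 2.9; tBu(240°)/F(240°) eclipsed 2.8 → 7.3 kcal/mol.
F at 300° (staggered): CH2Cl(0°)/F(300°) gauche 0.6; NH2(120°)/SH(180°) gauche 0.7; tBu(240°)/F(300°) gauche 0.8; tBu(240°)/SH(180°) gauche 1.4 → 3.5 kcal/mol.
Max at 0° (7.7 kcal/mol), min at 180° (3.1 kcal/mol); barrier = 4.6 kcal/mol.

4.6 kcal/mol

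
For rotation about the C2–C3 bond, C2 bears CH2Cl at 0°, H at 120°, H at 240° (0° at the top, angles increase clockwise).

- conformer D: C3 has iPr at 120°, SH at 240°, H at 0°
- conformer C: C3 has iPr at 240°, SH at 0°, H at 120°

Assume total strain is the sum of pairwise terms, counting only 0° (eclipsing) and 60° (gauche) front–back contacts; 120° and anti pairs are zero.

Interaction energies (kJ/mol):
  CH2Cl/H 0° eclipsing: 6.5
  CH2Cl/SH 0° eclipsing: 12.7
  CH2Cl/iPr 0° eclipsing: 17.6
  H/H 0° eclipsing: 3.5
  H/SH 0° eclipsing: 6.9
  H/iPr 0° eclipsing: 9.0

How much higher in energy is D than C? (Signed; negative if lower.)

D (eclipsed): CH2Cl–H eclipsed, H–iPr eclipsed, H–SH eclipsed; 6.5 + 9.0 + 6.9 = 22.4 kJ/mol.
C (eclipsed): CH2Cl–SH eclipsed, H–H eclipsed, H–iPr eclipsed; 12.7 + 3.5 + 9.0 = 25.2 kJ/mol.
E(D) − E(C) = 22.4 − 25.2 = -2.8 kJ/mol.

-2.8 kJ/mol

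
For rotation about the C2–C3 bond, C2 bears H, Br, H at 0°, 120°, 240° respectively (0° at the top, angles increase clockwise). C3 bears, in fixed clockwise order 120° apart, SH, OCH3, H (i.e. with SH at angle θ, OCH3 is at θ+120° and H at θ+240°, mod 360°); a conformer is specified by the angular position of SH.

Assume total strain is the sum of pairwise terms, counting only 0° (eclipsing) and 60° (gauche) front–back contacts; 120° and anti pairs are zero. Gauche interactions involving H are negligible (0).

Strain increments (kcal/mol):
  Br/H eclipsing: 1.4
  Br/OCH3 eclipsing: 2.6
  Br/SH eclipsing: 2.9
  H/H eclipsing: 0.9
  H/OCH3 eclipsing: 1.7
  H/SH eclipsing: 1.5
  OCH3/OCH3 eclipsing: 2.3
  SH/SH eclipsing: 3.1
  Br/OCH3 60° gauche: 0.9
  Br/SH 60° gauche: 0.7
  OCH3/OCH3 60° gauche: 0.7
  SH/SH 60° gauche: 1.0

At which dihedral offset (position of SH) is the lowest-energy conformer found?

180°

SH at 0° is eclipsed. H at 0° is eclipsed with SH at 0° (1.5); Br at 120° is eclipsed with OCH3 at 120° (2.6); H at 240° is eclipsed with H at 240° (0.9). Total 5.0 kcal/mol.
SH at 60° is staggered. Br at 120° is gauche with SH at 60° (0.7); Br at 120° is gauche with OCH3 at 180° (0.9). Total 1.6 kcal/mol.
SH at 120° is eclipsed. H at 0° is eclipsed with H at 0° (0.9); Br at 120° is eclipsed with SH at 120° (2.9); H at 240° is eclipsed with OCH3 at 240° (1.7). Total 5.5 kcal/mol.
SH at 180° is staggered. Br at 120° is gauche with SH at 180° (0.7). Total 0.7 kcal/mol.
SH at 240° is eclipsed. H at 0° is eclipsed with OCH3 at 0° (1.7); Br at 120° is eclipsed with H at 120° (1.4); H at 240° is eclipsed with SH at 240° (1.5). Total 4.6 kcal/mol.
SH at 300° is staggered. Br at 120° is gauche with OCH3 at 60° (0.9). Total 0.9 kcal/mol.
The minimum (0.7 kcal/mol) occurs with SH at 180°.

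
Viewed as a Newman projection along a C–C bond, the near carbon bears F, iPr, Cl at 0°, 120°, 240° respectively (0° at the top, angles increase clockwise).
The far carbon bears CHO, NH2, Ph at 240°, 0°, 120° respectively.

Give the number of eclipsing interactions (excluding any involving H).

3

Non-H eclipsing pairs: F(0°)/NH2(0°); iPr(120°)/Ph(120°); Cl(240°)/CHO(240°) — 3 interactions.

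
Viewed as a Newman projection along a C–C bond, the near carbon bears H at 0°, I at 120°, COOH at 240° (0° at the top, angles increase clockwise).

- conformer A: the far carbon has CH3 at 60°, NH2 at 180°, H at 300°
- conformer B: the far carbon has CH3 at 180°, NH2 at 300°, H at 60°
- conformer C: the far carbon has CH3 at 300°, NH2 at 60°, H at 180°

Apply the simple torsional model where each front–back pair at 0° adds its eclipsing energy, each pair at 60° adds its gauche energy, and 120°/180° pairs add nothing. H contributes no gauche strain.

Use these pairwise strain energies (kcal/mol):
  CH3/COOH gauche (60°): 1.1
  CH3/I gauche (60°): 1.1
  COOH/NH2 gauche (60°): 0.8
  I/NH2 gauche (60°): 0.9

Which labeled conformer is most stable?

A (staggered): I(120°)/CH3(60°) gauche 1.1; I(120°)/NH2(180°) gauche 0.9; COOH(240°)/NH2(180°) gauche 0.8 → 2.8 kcal/mol.
B (staggered): I(120°)/CH3(180°) gauche 1.1; COOH(240°)/CH3(180°) gauche 1.1; COOH(240°)/NH2(300°) gauche 0.8 → 3.0 kcal/mol.
C (staggered): I(120°)/NH2(60°) gauche 0.9; COOH(240°)/CH3(300°) gauche 1.1 → 2.0 kcal/mol.
C has the lowest total (2.0 kcal/mol).

C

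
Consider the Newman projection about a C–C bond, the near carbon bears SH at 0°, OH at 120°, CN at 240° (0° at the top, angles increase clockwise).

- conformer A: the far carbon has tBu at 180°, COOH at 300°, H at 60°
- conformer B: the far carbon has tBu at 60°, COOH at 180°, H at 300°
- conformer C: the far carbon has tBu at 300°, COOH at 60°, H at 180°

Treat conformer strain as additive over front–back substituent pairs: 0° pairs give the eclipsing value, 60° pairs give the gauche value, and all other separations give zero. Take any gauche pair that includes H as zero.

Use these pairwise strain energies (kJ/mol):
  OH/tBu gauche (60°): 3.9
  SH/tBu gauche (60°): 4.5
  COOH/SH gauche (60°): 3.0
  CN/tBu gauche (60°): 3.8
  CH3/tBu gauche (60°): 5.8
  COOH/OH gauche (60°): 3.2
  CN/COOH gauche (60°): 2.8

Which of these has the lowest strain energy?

A

A (staggered): SH(0°)/COOH(300°) gauche 3.0; OH(120°)/tBu(180°) gauche 3.9; CN(240°)/tBu(180°) gauche 3.8; CN(240°)/COOH(300°) gauche 2.8 → 13.5 kJ/mol.
B (staggered): SH(0°)/tBu(60°) gauche 4.5; OH(120°)/tBu(60°) gauche 3.9; OH(120°)/COOH(180°) gauche 3.2; CN(240°)/COOH(180°) gauche 2.8 → 14.4 kJ/mol.
C (staggered): SH(0°)/tBu(300°) gauche 4.5; SH(0°)/COOH(60°) gauche 3.0; OH(120°)/COOH(60°) gauche 3.2; CN(240°)/tBu(300°) gauche 3.8 → 14.5 kJ/mol.
A has the lowest total (13.5 kJ/mol).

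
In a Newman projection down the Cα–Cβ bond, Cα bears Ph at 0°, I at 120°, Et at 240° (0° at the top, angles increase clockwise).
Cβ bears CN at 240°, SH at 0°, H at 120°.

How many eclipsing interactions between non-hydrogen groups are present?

Non-H eclipsing pairs: Ph(0°)/SH(0°); Et(240°)/CN(240°) — 2 interactions.

2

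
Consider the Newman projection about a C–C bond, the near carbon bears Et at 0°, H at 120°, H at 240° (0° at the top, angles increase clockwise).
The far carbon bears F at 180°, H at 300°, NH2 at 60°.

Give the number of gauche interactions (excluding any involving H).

Non-H gauche pairs: Et(0°)/NH2(60°) — 1 interaction.

1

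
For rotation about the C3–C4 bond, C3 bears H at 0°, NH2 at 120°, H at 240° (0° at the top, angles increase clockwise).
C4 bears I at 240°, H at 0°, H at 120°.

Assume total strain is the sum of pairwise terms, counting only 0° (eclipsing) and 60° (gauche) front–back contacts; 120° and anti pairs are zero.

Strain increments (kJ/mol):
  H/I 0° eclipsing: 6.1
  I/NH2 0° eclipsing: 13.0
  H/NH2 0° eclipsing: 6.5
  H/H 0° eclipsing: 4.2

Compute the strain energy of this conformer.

16.8 kJ/mol

This conformer is eclipsed. H at 0° is eclipsed with H at 0° (4.2); NH2 at 120° is eclipsed with H at 120° (6.5); H at 240° is eclipsed with I at 240° (6.1). Total 16.8 kJ/mol.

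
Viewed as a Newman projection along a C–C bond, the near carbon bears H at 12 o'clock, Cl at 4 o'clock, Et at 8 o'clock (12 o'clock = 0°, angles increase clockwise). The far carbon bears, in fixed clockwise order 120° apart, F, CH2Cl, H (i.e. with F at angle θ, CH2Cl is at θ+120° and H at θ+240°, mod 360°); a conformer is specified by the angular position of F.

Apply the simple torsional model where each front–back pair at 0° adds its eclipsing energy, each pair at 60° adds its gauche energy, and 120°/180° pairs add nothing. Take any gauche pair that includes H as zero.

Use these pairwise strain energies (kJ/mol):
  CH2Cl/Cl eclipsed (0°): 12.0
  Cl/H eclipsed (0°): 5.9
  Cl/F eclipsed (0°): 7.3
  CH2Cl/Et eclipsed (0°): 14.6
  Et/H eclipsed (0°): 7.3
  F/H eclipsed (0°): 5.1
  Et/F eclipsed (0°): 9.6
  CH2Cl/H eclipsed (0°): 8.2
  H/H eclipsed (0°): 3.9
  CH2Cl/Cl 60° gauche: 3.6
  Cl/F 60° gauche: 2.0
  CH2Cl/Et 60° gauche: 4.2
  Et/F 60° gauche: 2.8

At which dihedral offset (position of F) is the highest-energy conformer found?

120°

F at 0° (eclipsed): H–F eclipsed, Cl–CH2Cl eclipsed, Et–H eclipsed; 5.1 + 12.0 + 7.3 = 24.4 kJ/mol.
F at 60° (staggered): Cl–F gauche, Cl–CH2Cl gauche, Et–CH2Cl gauche; 2.0 + 3.6 + 4.2 = 9.8 kJ/mol.
F at 120° (eclipsed): H–H eclipsed, Cl–F eclipsed, Et–CH2Cl eclipsed; 3.9 + 7.3 + 14.6 = 25.8 kJ/mol.
F at 180° (staggered): Cl–F gauche, Et–F gauche, Et–CH2Cl gauche; 2.0 + 2.8 + 4.2 = 9.0 kJ/mol.
F at 240° (eclipsed): H–CH2Cl eclipsed, Cl–H eclipsed, Et–F eclipsed; 8.2 + 5.9 + 9.6 = 23.7 kJ/mol.
F at 300° (staggered): Cl–CH2Cl gauche, Et–F gauche; 3.6 + 2.8 = 6.4 kJ/mol.
The maximum (25.8 kJ/mol) occurs with F at 120°.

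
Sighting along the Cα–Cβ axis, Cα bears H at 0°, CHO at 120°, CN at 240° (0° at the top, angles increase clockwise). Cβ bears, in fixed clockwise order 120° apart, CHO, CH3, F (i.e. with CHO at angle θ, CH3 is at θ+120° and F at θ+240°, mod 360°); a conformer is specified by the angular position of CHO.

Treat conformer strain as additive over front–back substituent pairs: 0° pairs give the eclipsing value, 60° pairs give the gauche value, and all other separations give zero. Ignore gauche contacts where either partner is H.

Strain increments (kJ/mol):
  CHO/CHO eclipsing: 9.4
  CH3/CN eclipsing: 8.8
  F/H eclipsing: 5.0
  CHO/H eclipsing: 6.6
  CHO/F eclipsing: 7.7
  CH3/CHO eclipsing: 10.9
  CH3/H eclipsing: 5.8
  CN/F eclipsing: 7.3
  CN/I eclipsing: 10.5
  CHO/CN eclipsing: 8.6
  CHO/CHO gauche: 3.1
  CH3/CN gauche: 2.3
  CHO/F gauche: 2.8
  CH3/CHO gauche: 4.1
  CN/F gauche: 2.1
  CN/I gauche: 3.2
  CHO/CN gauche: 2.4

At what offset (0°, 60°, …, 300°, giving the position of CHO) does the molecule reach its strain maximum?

CHO at 0° (eclipsed): H(0°)/CHO(0°) eclipsed 6.6; CHO(120°)/CH3(120°) eclipsed 10.9; CN(240°)/F(240°) eclipsed 7.3 → 24.8 kJ/mol.
CHO at 60° (staggered): CHO(120°)/CHO(60°) gauche 3.1; CHO(120°)/CH3(180°) gauche 4.1; CN(240°)/CH3(180°) gauche 2.3; CN(240°)/F(300°) gauche 2.1 → 11.6 kJ/mol.
CHO at 120° (eclipsed): H(0°)/F(0°) eclipsed 5.0; CHO(120°)/CHO(120°) eclipsed 9.4; CN(240°)/CH3(240°) eclipsed 8.8 → 23.2 kJ/mol.
CHO at 180° (staggered): CHO(120°)/CHO(180°) gauche 3.1; CHO(120°)/F(60°) gauche 2.8; CN(240°)/CHO(180°) gauche 2.4; CN(240°)/CH3(300°) gauche 2.3 → 10.6 kJ/mol.
CHO at 240° (eclipsed): H(0°)/CH3(0°) eclipsed 5.8; CHO(120°)/F(120°) eclipsed 7.7; CN(240°)/CHO(240°) eclipsed 8.6 → 22.1 kJ/mol.
CHO at 300° (staggered): CHO(120°)/CH3(60°) gauche 4.1; CHO(120°)/F(180°) gauche 2.8; CN(240°)/CHO(300°) gauche 2.4; CN(240°)/F(180°) gauche 2.1 → 11.4 kJ/mol.
The maximum (24.8 kJ/mol) occurs with CHO at 0°.

0°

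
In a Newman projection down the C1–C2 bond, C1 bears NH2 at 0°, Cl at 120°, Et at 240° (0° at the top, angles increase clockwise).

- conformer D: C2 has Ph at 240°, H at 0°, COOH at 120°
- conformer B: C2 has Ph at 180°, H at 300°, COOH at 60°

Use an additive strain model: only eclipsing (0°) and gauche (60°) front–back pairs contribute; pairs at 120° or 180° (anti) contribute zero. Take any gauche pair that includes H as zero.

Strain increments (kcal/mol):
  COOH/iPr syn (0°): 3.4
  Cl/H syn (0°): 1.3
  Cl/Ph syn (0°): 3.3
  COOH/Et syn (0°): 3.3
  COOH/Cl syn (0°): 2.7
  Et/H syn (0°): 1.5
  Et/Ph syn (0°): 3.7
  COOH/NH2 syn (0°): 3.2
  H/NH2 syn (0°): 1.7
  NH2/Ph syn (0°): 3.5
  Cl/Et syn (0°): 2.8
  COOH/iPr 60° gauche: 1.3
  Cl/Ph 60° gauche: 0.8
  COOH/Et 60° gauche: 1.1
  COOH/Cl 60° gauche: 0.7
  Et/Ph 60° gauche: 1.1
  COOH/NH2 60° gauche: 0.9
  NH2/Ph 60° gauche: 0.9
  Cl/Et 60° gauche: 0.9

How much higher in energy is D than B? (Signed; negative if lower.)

D (eclipsed): NH2(0°)/H(0°) eclipsed 1.7; Cl(120°)/COOH(120°) eclipsed 2.7; Et(240°)/Ph(240°) eclipsed 3.7 → 8.1 kcal/mol.
B (staggered): NH2(0°)/COOH(60°) gauche 0.9; Cl(120°)/Ph(180°) gauche 0.8; Cl(120°)/COOH(60°) gauche 0.7; Et(240°)/Ph(180°) gauche 1.1 → 3.5 kcal/mol.
E(D) − E(B) = 8.1 − 3.5 = +4.6 kcal/mol.

+4.6 kcal/mol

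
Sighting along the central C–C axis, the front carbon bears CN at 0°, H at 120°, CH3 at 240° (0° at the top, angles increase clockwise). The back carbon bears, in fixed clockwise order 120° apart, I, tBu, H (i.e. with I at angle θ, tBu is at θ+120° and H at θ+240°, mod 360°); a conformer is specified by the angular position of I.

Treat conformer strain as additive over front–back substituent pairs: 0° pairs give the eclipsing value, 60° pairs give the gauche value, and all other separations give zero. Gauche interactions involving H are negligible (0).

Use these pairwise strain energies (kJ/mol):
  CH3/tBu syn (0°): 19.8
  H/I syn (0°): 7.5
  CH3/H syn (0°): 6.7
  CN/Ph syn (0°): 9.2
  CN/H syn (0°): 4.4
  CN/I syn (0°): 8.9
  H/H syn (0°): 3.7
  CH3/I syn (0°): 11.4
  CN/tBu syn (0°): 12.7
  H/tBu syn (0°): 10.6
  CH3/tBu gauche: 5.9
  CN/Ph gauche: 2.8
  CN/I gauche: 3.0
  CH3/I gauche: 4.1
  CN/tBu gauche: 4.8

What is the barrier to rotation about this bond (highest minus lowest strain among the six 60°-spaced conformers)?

22.8 kJ/mol

I at 0° (eclipsed): CN–I eclipsed, H–tBu eclipsed, CH3–H eclipsed; 8.9 + 10.6 + 6.7 = 26.2 kJ/mol.
I at 60° (staggered): CN–I gauche, CH3–tBu gauche; 3.0 + 5.9 = 8.9 kJ/mol.
I at 120° (eclipsed): CN–H eclipsed, H–I eclipsed, CH3–tBu eclipsed; 4.4 + 7.5 + 19.8 = 31.7 kJ/mol.
I at 180° (staggered): CN–tBu gauche, CH3–I gauche, CH3–tBu gauche; 4.8 + 4.1 + 5.9 = 14.8 kJ/mol.
I at 240° (eclipsed): CN–tBu eclipsed, H–H eclipsed, CH3–I eclipsed; 12.7 + 3.7 + 11.4 = 27.8 kJ/mol.
I at 300° (staggered): CN–I gauche, CN–tBu gauche, CH3–I gauche; 3.0 + 4.8 + 4.1 = 11.9 kJ/mol.
Max at 120° (31.7 kJ/mol), min at 60° (8.9 kJ/mol); barrier = 22.8 kJ/mol.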